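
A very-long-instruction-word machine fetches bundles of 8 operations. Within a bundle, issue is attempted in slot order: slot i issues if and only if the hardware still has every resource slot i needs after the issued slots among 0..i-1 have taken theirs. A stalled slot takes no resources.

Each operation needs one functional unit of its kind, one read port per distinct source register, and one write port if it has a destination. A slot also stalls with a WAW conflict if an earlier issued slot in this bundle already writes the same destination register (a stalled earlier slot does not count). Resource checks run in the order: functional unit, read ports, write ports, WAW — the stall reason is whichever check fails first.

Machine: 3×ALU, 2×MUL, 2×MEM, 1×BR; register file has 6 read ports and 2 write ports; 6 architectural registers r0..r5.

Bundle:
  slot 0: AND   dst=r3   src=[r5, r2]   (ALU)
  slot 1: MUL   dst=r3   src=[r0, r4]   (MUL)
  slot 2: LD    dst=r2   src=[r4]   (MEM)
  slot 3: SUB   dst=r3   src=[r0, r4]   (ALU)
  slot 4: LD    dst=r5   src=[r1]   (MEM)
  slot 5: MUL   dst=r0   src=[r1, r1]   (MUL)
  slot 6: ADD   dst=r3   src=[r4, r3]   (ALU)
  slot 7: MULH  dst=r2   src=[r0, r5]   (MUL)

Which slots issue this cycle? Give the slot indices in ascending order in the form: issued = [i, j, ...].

(0) want 1×ALU +2rd +1wr — yes → AL2|MU2|ME2|BR1|rd4|wr1
(1) want 1×MUL +2rd +1wr — WAW → AL2|MU2|ME2|BR1|rd4|wr1
(2) want 1×MEM +1rd +1wr — yes → AL2|MU2|ME1|BR1|rd3|wr0
(3) want 1×ALU +2rd +1wr — WR_PORT → AL2|MU2|ME1|BR1|rd3|wr0
(4) want 1×MEM +1rd +1wr — WR_PORT → AL2|MU2|ME1|BR1|rd3|wr0
(5) want 1×MUL +1rd +1wr — WR_PORT → AL2|MU2|ME1|BR1|rd3|wr0
(6) want 1×ALU +2rd +1wr — WR_PORT → AL2|MU2|ME1|BR1|rd3|wr0
(7) want 1×MUL +2rd +1wr — WR_PORT → AL2|MU2|ME1|BR1|rd3|wr0

issued = [0, 2]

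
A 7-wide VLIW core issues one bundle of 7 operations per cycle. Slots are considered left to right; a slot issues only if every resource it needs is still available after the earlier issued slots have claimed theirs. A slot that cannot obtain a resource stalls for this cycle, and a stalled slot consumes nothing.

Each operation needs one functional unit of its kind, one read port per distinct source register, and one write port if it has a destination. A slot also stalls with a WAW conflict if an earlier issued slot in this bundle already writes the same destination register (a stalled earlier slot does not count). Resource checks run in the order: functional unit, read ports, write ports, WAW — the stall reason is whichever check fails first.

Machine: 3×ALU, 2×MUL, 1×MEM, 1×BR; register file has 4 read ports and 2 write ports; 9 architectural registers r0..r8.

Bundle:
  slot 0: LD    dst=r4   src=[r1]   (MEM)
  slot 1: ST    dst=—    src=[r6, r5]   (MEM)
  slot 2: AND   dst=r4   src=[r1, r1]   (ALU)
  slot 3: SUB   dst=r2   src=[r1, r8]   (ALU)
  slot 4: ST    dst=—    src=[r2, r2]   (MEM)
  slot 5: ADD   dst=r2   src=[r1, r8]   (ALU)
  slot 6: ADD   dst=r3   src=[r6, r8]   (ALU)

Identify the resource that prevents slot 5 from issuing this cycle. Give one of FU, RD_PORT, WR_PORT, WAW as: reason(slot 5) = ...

slot 0 (MEM): ISSUE — free A3,Mu2,Ld0,B1 rp3 wp1
slot 1 (MEM): stall FU — free A3,Mu2,Ld0,B1 rp3 wp1
slot 2 (ALU): stall WAW — free A3,Mu2,Ld0,B1 rp3 wp1
slot 3 (ALU): ISSUE — free A2,Mu2,Ld0,B1 rp1 wp0
slot 4 (MEM): stall FU — free A2,Mu2,Ld0,B1 rp1 wp0
slot 5 (ALU): stall RD_PORT — free A2,Mu2,Ld0,B1 rp1 wp0
slot 6 (ALU): stall RD_PORT — free A2,Mu2,Ld0,B1 rp1 wp0

reason(slot 5) = RD_PORT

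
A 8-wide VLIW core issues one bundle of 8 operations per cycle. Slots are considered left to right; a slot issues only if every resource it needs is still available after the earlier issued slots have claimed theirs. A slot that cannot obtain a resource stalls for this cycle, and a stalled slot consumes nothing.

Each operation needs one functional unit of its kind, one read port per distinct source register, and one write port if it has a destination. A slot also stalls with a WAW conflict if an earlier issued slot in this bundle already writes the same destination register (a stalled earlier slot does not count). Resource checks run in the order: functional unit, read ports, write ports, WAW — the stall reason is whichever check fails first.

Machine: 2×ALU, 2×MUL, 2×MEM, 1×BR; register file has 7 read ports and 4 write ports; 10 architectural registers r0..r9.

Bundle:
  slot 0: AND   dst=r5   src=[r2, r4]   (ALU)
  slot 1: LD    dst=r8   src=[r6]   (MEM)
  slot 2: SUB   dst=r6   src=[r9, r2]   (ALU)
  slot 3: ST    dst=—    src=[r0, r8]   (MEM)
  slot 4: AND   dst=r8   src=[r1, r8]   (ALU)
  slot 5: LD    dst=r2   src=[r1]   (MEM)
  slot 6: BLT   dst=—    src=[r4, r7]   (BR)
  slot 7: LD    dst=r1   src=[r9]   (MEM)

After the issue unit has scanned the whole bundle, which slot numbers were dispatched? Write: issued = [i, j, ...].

issued = [0, 1, 2, 3]

#0 ALU src=r2,r4 dispatched  <A:1 Mu:2 Ld:2 B:1 rd:5 wr:3>
#1 MEM src=r6 dispatched  <A:1 Mu:2 Ld:1 B:1 rd:4 wr:2>
#2 ALU src=r9,r2 dispatched  <A:0 Mu:2 Ld:1 B:1 rd:2 wr:1>
#3 MEM src=r0,r8 dispatched  <A:0 Mu:2 Ld:0 B:1 rd:0 wr:1>
#4 ALU src=r1,r8 held:FU  <A:0 Mu:2 Ld:0 B:1 rd:0 wr:1>
#5 MEM src=r1 held:FU  <A:0 Mu:2 Ld:0 B:1 rd:0 wr:1>
#6 BR src=r4,r7 held:RD_PORT  <A:0 Mu:2 Ld:0 B:1 rd:0 wr:1>
#7 MEM src=r9 held:FU  <A:0 Mu:2 Ld:0 B:1 rd:0 wr:1>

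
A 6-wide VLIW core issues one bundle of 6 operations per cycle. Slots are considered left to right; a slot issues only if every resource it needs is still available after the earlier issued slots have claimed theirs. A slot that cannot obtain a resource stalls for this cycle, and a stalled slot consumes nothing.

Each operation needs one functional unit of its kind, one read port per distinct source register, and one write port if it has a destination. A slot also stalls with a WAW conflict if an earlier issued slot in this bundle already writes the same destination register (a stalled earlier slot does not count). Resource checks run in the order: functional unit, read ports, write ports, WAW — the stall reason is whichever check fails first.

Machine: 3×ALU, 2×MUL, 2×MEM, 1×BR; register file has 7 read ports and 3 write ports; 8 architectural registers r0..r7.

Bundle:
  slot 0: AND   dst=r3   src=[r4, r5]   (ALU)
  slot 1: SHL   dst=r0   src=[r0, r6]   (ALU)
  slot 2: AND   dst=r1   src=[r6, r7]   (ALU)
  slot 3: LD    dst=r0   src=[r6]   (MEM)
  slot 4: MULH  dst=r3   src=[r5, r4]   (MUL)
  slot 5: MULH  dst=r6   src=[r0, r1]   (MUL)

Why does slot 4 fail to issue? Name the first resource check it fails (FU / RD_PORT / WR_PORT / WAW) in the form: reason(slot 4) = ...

[0] ALU needs rd=2 wr=1: ok; after: ALU=2 MUL=2 MEM=2 BR=1, R=5, W=2
[1] ALU needs rd=2 wr=1: ok; after: ALU=1 MUL=2 MEM=2 BR=1, R=3, W=1
[2] ALU needs rd=2 wr=1: ok; after: ALU=0 MUL=2 MEM=2 BR=1, R=1, W=0
[3] MEM needs rd=1 wr=1: WR_PORT; after: ALU=0 MUL=2 MEM=2 BR=1, R=1, W=0
[4] MUL needs rd=2 wr=1: RD_PORT; after: ALU=0 MUL=2 MEM=2 BR=1, R=1, W=0
[5] MUL needs rd=2 wr=1: RD_PORT; after: ALU=0 MUL=2 MEM=2 BR=1, R=1, W=0

reason(slot 4) = RD_PORT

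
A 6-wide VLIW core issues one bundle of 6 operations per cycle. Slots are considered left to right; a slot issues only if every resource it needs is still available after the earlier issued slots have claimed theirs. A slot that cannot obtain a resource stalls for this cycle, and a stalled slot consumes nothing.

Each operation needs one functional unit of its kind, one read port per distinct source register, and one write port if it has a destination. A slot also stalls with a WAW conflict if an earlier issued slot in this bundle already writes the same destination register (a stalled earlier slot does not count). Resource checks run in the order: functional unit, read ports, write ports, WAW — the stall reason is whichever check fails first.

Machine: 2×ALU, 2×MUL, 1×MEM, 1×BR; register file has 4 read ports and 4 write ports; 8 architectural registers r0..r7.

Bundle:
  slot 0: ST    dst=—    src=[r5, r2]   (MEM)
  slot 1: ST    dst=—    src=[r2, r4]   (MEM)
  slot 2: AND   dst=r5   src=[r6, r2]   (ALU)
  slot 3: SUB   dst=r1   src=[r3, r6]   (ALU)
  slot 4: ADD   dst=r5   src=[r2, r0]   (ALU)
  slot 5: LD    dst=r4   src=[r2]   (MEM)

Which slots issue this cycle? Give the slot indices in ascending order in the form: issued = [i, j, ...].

[0] MEM needs rd=2 wr=0: ok; after: ALU=2 MUL=2 MEM=0 BR=1, R=2, W=4
[1] MEM needs rd=2 wr=0: FU; after: ALU=2 MUL=2 MEM=0 BR=1, R=2, W=4
[2] ALU needs rd=2 wr=1: ok; after: ALU=1 MUL=2 MEM=0 BR=1, R=0, W=3
[3] ALU needs rd=2 wr=1: RD_PORT; after: ALU=1 MUL=2 MEM=0 BR=1, R=0, W=3
[4] ALU needs rd=2 wr=1: RD_PORT; after: ALU=1 MUL=2 MEM=0 BR=1, R=0, W=3
[5] MEM needs rd=1 wr=1: FU; after: ALU=1 MUL=2 MEM=0 BR=1, R=0, W=3

issued = [0, 2]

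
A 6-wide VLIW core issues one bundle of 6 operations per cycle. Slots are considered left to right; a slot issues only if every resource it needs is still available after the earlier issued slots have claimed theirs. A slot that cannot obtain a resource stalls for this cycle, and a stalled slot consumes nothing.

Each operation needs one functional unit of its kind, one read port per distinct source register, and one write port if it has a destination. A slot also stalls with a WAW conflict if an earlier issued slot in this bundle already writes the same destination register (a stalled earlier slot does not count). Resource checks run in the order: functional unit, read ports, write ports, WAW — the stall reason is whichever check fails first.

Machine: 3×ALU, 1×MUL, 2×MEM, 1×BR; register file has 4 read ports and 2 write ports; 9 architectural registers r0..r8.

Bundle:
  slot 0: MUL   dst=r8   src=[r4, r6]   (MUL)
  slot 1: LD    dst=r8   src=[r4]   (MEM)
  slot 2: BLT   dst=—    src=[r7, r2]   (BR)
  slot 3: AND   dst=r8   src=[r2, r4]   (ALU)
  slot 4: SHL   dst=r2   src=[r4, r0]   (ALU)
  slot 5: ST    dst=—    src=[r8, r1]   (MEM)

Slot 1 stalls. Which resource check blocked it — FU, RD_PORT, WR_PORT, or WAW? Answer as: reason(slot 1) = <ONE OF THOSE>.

(0) want 1×MUL +2rd +1wr — yes → AL3|MU0|ME2|BR1|rd2|wr1
(1) want 1×MEM +1rd +1wr — WAW → AL3|MU0|ME2|BR1|rd2|wr1
(2) want 1×BR +2rd +0wr — yes → AL3|MU0|ME2|BR0|rd0|wr1
(3) want 1×ALU +2rd +1wr — RD_PORT → AL3|MU0|ME2|BR0|rd0|wr1
(4) want 1×ALU +2rd +1wr — RD_PORT → AL3|MU0|ME2|BR0|rd0|wr1
(5) want 1×MEM +2rd +0wr — RD_PORT → AL3|MU0|ME2|BR0|rd0|wr1

reason(slot 1) = WAW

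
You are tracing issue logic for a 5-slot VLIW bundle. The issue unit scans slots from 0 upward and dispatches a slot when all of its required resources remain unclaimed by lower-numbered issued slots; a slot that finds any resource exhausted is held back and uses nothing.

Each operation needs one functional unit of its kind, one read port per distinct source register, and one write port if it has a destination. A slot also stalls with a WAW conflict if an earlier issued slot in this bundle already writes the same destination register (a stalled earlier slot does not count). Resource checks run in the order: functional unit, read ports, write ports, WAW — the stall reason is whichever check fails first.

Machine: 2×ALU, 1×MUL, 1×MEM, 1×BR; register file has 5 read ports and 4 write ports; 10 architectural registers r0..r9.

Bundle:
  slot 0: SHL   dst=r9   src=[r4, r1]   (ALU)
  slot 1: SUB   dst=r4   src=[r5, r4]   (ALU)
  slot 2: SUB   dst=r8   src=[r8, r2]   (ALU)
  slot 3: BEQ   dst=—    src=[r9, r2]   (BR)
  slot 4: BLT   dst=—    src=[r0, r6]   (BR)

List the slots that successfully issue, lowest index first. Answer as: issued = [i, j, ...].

issued = [0, 1]

#0 ALU src=r4,r1 dispatched  <A:1 Mu:1 Ld:1 B:1 rd:3 wr:3>
#1 ALU src=r5,r4 dispatched  <A:0 Mu:1 Ld:1 B:1 rd:1 wr:2>
#2 ALU src=r8,r2 held:FU  <A:0 Mu:1 Ld:1 B:1 rd:1 wr:2>
#3 BR src=r9,r2 held:RD_PORT  <A:0 Mu:1 Ld:1 B:1 rd:1 wr:2>
#4 BR src=r0,r6 held:RD_PORT  <A:0 Mu:1 Ld:1 B:1 rd:1 wr:2>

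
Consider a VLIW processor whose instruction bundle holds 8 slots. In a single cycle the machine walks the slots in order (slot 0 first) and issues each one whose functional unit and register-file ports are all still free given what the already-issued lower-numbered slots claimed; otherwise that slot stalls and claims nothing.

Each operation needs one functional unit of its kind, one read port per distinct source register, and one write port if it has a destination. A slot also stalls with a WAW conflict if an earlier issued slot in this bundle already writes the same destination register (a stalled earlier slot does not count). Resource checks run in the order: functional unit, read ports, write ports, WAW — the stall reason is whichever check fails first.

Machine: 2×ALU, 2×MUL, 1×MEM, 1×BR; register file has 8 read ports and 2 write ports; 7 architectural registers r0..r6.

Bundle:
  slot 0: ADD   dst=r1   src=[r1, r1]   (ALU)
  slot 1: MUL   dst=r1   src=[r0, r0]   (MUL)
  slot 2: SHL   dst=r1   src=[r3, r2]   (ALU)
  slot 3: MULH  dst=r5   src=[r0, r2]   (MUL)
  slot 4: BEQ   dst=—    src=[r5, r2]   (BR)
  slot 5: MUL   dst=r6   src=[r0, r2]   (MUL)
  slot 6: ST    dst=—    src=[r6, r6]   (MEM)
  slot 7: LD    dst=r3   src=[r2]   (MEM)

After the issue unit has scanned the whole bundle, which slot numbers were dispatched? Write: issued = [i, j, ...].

slot 0 (ALU): ISSUE — free A1,Mu2,Ld1,B1 rp7 wp1
slot 1 (MUL): stall WAW — free A1,Mu2,Ld1,B1 rp7 wp1
slot 2 (ALU): stall WAW — free A1,Mu2,Ld1,B1 rp7 wp1
slot 3 (MUL): ISSUE — free A1,Mu1,Ld1,B1 rp5 wp0
slot 4 (BR): ISSUE — free A1,Mu1,Ld1,B0 rp3 wp0
slot 5 (MUL): stall WR_PORT — free A1,Mu1,Ld1,B0 rp3 wp0
slot 6 (MEM): ISSUE — free A1,Mu1,Ld0,B0 rp2 wp0
slot 7 (MEM): stall FU — free A1,Mu1,Ld0,B0 rp2 wp0

issued = [0, 3, 4, 6]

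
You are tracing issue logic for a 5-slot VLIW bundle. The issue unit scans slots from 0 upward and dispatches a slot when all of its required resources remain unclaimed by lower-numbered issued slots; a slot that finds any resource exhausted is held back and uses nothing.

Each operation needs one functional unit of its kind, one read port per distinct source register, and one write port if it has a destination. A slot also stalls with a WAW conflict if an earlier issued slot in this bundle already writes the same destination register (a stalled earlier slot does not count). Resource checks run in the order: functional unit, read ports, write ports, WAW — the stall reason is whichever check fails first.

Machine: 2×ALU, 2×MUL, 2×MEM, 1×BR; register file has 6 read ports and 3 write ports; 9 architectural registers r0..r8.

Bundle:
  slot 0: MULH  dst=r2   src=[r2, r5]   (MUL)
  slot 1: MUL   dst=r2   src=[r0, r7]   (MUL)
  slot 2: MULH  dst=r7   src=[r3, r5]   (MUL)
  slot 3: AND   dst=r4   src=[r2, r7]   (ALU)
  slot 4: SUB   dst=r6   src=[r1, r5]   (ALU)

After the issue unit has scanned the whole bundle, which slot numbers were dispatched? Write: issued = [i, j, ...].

  0. MUL→r2 ⇒ go  {2A/1Mu/2Ld/1B | 4r 2w}
  1. MUL→r2 ⇒ no(WAW)  {2A/1Mu/2Ld/1B | 4r 2w}
  2. MUL→r7 ⇒ go  {2A/0Mu/2Ld/1B | 2r 1w}
  3. ALU→r4 ⇒ go  {1A/0Mu/2Ld/1B | 0r 0w}
  4. ALU→r6 ⇒ no(RD_PORT)  {1A/0Mu/2Ld/1B | 0r 0w}

issued = [0, 2, 3]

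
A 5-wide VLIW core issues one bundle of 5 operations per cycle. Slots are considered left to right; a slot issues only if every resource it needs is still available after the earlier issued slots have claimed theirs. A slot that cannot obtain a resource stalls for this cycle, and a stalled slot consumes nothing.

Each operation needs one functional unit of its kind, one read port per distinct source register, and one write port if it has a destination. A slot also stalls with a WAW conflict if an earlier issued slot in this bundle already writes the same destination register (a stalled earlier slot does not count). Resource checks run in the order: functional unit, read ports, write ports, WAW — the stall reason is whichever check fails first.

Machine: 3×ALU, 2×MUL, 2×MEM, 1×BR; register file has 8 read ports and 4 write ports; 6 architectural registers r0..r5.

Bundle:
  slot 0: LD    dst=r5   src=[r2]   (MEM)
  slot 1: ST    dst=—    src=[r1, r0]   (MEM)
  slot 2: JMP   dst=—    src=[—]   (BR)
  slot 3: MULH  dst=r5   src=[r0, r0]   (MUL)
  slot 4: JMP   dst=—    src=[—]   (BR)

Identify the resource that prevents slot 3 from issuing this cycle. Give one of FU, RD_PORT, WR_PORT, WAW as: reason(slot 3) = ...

slot 0 (MEM): ISSUE — free A3,Mu2,Ld1,B1 rp7 wp3
slot 1 (MEM): ISSUE — free A3,Mu2,Ld0,B1 rp5 wp3
slot 2 (BR): ISSUE — free A3,Mu2,Ld0,B0 rp5 wp3
slot 3 (MUL): stall WAW — free A3,Mu2,Ld0,B0 rp5 wp3
slot 4 (BR): stall FU — free A3,Mu2,Ld0,B0 rp5 wp3

reason(slot 3) = WAW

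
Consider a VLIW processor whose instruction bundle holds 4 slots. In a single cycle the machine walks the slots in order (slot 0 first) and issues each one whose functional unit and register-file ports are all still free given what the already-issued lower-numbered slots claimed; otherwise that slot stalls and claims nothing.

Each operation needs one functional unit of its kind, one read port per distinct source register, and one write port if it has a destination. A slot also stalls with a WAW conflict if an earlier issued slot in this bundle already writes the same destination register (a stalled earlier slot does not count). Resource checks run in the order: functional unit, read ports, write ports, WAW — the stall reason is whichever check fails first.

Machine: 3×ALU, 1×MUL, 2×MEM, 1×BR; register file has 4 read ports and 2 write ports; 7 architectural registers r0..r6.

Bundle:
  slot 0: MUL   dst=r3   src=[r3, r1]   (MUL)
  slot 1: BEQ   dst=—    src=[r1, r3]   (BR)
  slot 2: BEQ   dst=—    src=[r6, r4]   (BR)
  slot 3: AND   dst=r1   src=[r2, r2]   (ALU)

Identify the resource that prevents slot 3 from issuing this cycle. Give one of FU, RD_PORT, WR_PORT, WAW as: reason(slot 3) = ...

reason(slot 3) = RD_PORT

  0. MUL→r3 ⇒ go  {3A/0Mu/2Ld/1B | 2r 1w}
  1. BR ⇒ go  {3A/0Mu/2Ld/0B | 0r 1w}
  2. BR ⇒ no(FU)  {3A/0Mu/2Ld/0B | 0r 1w}
  3. ALU→r1 ⇒ no(RD_PORT)  {3A/0Mu/2Ld/0B | 0r 1w}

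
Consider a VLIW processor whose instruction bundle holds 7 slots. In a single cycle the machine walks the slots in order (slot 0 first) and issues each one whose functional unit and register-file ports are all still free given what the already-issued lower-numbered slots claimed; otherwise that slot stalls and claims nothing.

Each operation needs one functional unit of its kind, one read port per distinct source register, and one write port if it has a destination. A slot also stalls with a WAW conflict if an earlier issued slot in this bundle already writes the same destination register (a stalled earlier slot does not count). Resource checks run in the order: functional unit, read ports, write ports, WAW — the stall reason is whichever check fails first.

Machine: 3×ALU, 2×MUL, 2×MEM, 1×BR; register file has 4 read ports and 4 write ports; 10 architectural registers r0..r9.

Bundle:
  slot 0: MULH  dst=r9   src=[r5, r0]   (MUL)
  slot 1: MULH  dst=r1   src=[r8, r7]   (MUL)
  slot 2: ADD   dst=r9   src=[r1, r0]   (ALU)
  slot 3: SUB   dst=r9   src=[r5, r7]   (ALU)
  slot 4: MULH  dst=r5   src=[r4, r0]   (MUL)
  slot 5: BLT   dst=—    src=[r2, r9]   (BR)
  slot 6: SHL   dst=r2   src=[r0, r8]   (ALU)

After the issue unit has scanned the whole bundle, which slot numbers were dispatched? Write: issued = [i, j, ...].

(0) want 1×MUL +2rd +1wr — yes → AL3|MU1|ME2|BR1|rd2|wr3
(1) want 1×MUL +2rd +1wr — yes → AL3|MU0|ME2|BR1|rd0|wr2
(2) want 1×ALU +2rd +1wr — RD_PORT → AL3|MU0|ME2|BR1|rd0|wr2
(3) want 1×ALU +2rd +1wr — RD_PORT → AL3|MU0|ME2|BR1|rd0|wr2
(4) want 1×MUL +2rd +1wr — FU → AL3|MU0|ME2|BR1|rd0|wr2
(5) want 1×BR +2rd +0wr — RD_PORT → AL3|MU0|ME2|BR1|rd0|wr2
(6) want 1×ALU +2rd +1wr — RD_PORT → AL3|MU0|ME2|BR1|rd0|wr2

issued = [0, 1]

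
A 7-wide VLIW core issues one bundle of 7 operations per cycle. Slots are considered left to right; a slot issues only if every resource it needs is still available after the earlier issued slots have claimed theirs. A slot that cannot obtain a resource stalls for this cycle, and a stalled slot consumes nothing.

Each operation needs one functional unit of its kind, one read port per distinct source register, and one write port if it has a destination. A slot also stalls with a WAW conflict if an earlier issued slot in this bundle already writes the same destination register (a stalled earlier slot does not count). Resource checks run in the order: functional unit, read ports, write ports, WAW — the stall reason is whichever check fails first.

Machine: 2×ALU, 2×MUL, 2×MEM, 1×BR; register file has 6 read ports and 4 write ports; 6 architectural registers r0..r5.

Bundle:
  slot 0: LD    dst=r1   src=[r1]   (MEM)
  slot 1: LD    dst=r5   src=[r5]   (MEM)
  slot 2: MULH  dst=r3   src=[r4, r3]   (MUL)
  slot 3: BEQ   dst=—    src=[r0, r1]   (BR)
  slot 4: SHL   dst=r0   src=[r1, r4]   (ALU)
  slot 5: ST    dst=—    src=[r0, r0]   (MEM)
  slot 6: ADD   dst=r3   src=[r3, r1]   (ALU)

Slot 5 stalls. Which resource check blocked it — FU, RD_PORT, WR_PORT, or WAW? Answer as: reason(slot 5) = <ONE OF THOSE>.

[0] MEM needs rd=1 wr=1: ok; after: ALU=2 MUL=2 MEM=1 BR=1, R=5, W=3
[1] MEM needs rd=1 wr=1: ok; after: ALU=2 MUL=2 MEM=0 BR=1, R=4, W=2
[2] MUL needs rd=2 wr=1: ok; after: ALU=2 MUL=1 MEM=0 BR=1, R=2, W=1
[3] BR needs rd=2 wr=0: ok; after: ALU=2 MUL=1 MEM=0 BR=0, R=0, W=1
[4] ALU needs rd=2 wr=1: RD_PORT; after: ALU=2 MUL=1 MEM=0 BR=0, R=0, W=1
[5] MEM needs rd=1 wr=0: FU; after: ALU=2 MUL=1 MEM=0 BR=0, R=0, W=1
[6] ALU needs rd=2 wr=1: RD_PORT; after: ALU=2 MUL=1 MEM=0 BR=0, R=0, W=1

reason(slot 5) = FU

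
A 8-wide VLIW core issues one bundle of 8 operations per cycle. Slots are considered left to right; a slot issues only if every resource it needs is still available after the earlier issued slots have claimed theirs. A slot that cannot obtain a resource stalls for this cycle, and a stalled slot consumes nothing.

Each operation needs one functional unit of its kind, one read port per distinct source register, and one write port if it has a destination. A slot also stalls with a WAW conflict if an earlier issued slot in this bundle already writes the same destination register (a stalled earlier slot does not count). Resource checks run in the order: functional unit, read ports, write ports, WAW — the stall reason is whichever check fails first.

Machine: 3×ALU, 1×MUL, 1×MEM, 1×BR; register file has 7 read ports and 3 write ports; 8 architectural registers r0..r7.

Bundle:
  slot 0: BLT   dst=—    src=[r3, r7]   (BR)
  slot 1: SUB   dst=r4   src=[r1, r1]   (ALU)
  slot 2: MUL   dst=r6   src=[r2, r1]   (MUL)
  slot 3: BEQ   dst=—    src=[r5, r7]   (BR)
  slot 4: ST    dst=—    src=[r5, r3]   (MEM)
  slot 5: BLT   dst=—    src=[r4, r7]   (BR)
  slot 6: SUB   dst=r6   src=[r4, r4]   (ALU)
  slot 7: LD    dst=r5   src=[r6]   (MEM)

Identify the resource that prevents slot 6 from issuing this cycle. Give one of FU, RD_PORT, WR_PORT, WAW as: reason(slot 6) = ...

  0. BR ⇒ go  {3A/1Mu/1Ld/0B | 5r 3w}
  1. ALU→r4 ⇒ go  {2A/1Mu/1Ld/0B | 4r 2w}
  2. MUL→r6 ⇒ go  {2A/0Mu/1Ld/0B | 2r 1w}
  3. BR ⇒ no(FU)  {2A/0Mu/1Ld/0B | 2r 1w}
  4. MEM ⇒ go  {2A/0Mu/0Ld/0B | 0r 1w}
  5. BR ⇒ no(FU)  {2A/0Mu/0Ld/0B | 0r 1w}
  6. ALU→r6 ⇒ no(RD_PORT)  {2A/0Mu/0Ld/0B | 0r 1w}
  7. MEM→r5 ⇒ no(FU)  {2A/0Mu/0Ld/0B | 0r 1w}

reason(slot 6) = RD_PORT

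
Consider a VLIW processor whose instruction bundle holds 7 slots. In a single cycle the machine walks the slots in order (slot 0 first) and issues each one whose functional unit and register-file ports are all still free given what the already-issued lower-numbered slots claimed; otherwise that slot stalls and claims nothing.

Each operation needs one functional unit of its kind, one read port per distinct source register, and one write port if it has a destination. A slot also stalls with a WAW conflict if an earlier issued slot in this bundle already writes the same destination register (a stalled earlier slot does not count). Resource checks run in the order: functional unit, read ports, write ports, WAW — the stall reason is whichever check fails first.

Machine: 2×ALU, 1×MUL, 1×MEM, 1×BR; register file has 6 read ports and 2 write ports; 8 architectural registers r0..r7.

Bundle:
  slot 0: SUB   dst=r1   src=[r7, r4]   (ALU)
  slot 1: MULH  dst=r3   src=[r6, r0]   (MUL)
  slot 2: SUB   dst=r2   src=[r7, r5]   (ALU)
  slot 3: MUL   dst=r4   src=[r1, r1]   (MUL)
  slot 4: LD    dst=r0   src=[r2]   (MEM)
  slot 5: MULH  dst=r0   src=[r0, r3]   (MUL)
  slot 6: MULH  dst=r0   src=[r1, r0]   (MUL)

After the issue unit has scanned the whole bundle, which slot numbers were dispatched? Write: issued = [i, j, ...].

(0) want 1×ALU +2rd +1wr — yes → AL1|MU1|ME1|BR1|rd4|wr1
(1) want 1×MUL +2rd +1wr — yes → AL1|MU0|ME1|BR1|rd2|wr0
(2) want 1×ALU +2rd +1wr — WR_PORT → AL1|MU0|ME1|BR1|rd2|wr0
(3) want 1×MUL +1rd +1wr — FU → AL1|MU0|ME1|BR1|rd2|wr0
(4) want 1×MEM +1rd +1wr — WR_PORT → AL1|MU0|ME1|BR1|rd2|wr0
(5) want 1×MUL +2rd +1wr — FU → AL1|MU0|ME1|BR1|rd2|wr0
(6) want 1×MUL +2rd +1wr — FU → AL1|MU0|ME1|BR1|rd2|wr0

issued = [0, 1]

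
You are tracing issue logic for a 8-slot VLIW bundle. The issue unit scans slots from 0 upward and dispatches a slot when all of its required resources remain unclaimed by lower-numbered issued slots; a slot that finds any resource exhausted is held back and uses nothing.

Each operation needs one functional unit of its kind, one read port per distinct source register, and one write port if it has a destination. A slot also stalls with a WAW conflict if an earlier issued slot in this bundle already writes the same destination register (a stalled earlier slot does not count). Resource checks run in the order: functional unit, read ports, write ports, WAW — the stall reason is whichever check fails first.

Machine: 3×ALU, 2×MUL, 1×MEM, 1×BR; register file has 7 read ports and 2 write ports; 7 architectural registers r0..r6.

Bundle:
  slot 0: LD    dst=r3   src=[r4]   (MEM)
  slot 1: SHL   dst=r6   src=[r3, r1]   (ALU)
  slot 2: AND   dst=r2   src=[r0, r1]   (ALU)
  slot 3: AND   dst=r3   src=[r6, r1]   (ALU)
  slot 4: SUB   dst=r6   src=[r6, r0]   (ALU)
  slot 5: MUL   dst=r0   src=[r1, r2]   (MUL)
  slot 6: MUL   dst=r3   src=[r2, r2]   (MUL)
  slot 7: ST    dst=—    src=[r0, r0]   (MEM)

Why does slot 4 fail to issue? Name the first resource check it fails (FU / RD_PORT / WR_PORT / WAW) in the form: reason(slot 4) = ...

[0] MEM needs rd=1 wr=1: ok; after: ALU=3 MUL=2 MEM=0 BR=1, R=6, W=1
[1] ALU needs rd=2 wr=1: ok; after: ALU=2 MUL=2 MEM=0 BR=1, R=4, W=0
[2] ALU needs rd=2 wr=1: WR_PORT; after: ALU=2 MUL=2 MEM=0 BR=1, R=4, W=0
[3] ALU needs rd=2 wr=1: WR_PORT; after: ALU=2 MUL=2 MEM=0 BR=1, R=4, W=0
[4] ALU needs rd=2 wr=1: WR_PORT; after: ALU=2 MUL=2 MEM=0 BR=1, R=4, W=0
[5] MUL needs rd=2 wr=1: WR_PORT; after: ALU=2 MUL=2 MEM=0 BR=1, R=4, W=0
[6] MUL needs rd=1 wr=1: WR_PORT; after: ALU=2 MUL=2 MEM=0 BR=1, R=4, W=0
[7] MEM needs rd=1 wr=0: FU; after: ALU=2 MUL=2 MEM=0 BR=1, R=4, W=0

reason(slot 4) = WR_PORT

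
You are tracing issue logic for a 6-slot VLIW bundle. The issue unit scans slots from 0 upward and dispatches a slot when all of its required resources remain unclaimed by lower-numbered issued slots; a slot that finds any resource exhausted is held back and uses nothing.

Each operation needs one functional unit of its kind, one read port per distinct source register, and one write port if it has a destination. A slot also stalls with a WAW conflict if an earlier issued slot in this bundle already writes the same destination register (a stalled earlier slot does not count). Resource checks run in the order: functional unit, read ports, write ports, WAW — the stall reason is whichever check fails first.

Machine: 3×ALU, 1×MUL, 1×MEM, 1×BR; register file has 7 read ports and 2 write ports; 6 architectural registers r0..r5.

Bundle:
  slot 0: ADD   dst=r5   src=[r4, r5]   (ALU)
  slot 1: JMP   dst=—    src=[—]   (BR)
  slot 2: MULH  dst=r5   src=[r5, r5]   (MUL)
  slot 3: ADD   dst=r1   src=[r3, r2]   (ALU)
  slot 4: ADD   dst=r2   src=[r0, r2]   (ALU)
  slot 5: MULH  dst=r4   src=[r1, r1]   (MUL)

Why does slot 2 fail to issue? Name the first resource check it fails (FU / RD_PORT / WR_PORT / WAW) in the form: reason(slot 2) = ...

#0 ALU src=r4,r5 dispatched  <A:2 Mu:1 Ld:1 B:1 rd:5 wr:1>
#1 BR src=- dispatched  <A:2 Mu:1 Ld:1 B:0 rd:5 wr:1>
#2 MUL src=r5,r5 held:WAW  <A:2 Mu:1 Ld:1 B:0 rd:5 wr:1>
#3 ALU src=r3,r2 dispatched  <A:1 Mu:1 Ld:1 B:0 rd:3 wr:0>
#4 ALU src=r0,r2 held:WR_PORT  <A:1 Mu:1 Ld:1 B:0 rd:3 wr:0>
#5 MUL src=r1,r1 held:WR_PORT  <A:1 Mu:1 Ld:1 B:0 rd:3 wr:0>

reason(slot 2) = WAW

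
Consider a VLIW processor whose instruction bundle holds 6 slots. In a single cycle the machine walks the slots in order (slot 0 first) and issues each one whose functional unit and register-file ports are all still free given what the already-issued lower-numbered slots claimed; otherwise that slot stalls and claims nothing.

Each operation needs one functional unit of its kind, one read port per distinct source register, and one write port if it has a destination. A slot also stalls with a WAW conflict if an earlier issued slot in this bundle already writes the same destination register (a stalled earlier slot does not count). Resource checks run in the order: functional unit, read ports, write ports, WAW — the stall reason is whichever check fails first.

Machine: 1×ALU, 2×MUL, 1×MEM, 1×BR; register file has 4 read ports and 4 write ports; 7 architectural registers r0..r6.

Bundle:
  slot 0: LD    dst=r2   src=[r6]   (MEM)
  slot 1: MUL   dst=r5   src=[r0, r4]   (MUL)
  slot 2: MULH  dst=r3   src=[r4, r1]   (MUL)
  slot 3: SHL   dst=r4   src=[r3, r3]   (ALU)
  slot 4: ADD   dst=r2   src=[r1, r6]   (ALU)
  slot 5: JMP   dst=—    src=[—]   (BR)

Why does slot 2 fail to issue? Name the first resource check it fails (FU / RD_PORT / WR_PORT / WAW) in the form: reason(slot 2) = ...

  0. MEM→r2 ⇒ go  {1A/2Mu/0Ld/1B | 3r 3w}
  1. MUL→r5 ⇒ go  {1A/1Mu/0Ld/1B | 1r 2w}
  2. MUL→r3 ⇒ no(RD_PORT)  {1A/1Mu/0Ld/1B | 1r 2w}
  3. ALU→r4 ⇒ go  {0A/1Mu/0Ld/1B | 0r 1w}
  4. ALU→r2 ⇒ no(FU)  {0A/1Mu/0Ld/1B | 0r 1w}
  5. BR ⇒ go  {0A/1Mu/0Ld/0B | 0r 1w}

reason(slot 2) = RD_PORT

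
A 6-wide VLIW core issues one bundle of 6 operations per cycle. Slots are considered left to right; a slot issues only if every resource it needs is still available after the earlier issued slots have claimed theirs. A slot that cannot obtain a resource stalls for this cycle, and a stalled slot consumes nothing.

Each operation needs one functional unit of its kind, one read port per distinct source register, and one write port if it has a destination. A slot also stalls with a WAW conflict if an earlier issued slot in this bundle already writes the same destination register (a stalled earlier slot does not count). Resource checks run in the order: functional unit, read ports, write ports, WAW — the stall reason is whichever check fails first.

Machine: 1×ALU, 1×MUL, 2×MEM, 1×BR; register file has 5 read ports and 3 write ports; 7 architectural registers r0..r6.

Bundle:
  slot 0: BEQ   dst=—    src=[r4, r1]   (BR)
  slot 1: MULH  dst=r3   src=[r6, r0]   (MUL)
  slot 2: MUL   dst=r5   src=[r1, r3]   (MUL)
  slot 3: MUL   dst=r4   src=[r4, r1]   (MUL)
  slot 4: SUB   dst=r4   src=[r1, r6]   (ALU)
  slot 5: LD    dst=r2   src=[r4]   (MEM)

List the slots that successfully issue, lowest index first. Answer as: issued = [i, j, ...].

issued = [0, 1, 5]

slot 0 (BR): ISSUE — free A1,Mu1,Ld2,B0 rp3 wp3
slot 1 (MUL): ISSUE — free A1,Mu0,Ld2,B0 rp1 wp2
slot 2 (MUL): stall FU — free A1,Mu0,Ld2,B0 rp1 wp2
slot 3 (MUL): stall FU — free A1,Mu0,Ld2,B0 rp1 wp2
slot 4 (ALU): stall RD_PORT — free A1,Mu0,Ld2,B0 rp1 wp2
slot 5 (MEM): ISSUE — free A1,Mu0,Ld1,B0 rp0 wp1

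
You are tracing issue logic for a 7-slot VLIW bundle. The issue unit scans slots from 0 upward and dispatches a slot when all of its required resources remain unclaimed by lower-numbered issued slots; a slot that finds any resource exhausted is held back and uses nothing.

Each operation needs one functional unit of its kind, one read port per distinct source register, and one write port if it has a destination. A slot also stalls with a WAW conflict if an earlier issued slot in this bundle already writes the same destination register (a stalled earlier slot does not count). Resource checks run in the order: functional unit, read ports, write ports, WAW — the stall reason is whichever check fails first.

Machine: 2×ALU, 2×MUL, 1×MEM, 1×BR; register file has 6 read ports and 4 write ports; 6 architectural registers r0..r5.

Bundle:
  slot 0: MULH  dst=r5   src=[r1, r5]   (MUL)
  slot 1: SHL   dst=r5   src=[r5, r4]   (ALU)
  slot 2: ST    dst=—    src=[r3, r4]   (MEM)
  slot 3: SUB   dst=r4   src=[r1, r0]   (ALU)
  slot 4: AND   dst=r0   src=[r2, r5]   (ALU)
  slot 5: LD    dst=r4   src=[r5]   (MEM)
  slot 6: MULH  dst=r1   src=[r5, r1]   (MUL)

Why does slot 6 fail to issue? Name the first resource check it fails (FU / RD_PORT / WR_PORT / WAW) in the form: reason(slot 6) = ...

[0] MUL needs rd=2 wr=1: ok; after: ALU=2 MUL=1 MEM=1 BR=1, R=4, W=3
[1] ALU needs rd=2 wr=1: WAW; after: ALU=2 MUL=1 MEM=1 BR=1, R=4, W=3
[2] MEM needs rd=2 wr=0: ok; after: ALU=2 MUL=1 MEM=0 BR=1, R=2, W=3
[3] ALU needs rd=2 wr=1: ok; after: ALU=1 MUL=1 MEM=0 BR=1, R=0, W=2
[4] ALU needs rd=2 wr=1: RD_PORT; after: ALU=1 MUL=1 MEM=0 BR=1, R=0, W=2
[5] MEM needs rd=1 wr=1: FU; after: ALU=1 MUL=1 MEM=0 BR=1, R=0, W=2
[6] MUL needs rd=2 wr=1: RD_PORT; after: ALU=1 MUL=1 MEM=0 BR=1, R=0, W=2

reason(slot 6) = RD_PORT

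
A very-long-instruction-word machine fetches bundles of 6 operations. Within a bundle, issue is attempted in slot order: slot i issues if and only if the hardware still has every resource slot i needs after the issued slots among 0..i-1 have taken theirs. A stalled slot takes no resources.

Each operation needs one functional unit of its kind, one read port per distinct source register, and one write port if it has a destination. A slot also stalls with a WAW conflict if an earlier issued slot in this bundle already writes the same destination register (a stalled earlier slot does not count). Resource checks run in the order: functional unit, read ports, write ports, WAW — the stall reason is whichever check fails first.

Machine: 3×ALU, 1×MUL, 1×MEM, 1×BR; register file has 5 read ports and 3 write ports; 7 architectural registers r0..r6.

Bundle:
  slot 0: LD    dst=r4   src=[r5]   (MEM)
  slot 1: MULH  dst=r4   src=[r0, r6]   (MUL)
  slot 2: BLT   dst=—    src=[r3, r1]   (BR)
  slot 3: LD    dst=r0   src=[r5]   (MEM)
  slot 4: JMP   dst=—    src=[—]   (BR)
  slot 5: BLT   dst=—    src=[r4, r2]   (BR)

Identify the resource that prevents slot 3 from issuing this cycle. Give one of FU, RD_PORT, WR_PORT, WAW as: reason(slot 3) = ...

slot 0 (MEM): ISSUE — free A3,Mu1,Ld0,B1 rp4 wp2
slot 1 (MUL): stall WAW — free A3,Mu1,Ld0,B1 rp4 wp2
slot 2 (BR): ISSUE — free A3,Mu1,Ld0,B0 rp2 wp2
slot 3 (MEM): stall FU — free A3,Mu1,Ld0,B0 rp2 wp2
slot 4 (BR): stall FU — free A3,Mu1,Ld0,B0 rp2 wp2
slot 5 (BR): stall FU — free A3,Mu1,Ld0,B0 rp2 wp2

reason(slot 3) = FU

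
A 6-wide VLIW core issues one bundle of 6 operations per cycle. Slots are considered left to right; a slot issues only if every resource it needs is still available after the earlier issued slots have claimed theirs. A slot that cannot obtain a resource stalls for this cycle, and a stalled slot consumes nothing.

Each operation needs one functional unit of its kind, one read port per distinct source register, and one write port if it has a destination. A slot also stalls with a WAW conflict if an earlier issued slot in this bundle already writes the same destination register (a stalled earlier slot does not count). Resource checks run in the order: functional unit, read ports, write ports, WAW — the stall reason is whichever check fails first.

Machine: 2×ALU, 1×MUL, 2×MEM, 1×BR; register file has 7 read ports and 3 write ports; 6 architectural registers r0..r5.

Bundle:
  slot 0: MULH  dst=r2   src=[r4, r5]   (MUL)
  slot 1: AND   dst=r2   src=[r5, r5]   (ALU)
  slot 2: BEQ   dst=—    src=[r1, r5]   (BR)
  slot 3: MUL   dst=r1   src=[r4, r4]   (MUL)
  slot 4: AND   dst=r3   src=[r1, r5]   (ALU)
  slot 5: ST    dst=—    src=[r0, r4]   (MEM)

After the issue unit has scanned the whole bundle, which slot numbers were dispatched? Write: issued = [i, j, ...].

issued = [0, 2, 4]

#0 MUL src=r4,r5 dispatched  <A:2 Mu:0 Ld:2 B:1 rd:5 wr:2>
#1 ALU src=r5,r5 held:WAW  <A:2 Mu:0 Ld:2 B:1 rd:5 wr:2>
#2 BR src=r1,r5 dispatched  <A:2 Mu:0 Ld:2 B:0 rd:3 wr:2>
#3 MUL src=r4,r4 held:FU  <A:2 Mu:0 Ld:2 B:0 rd:3 wr:2>
#4 ALU src=r1,r5 dispatched  <A:1 Mu:0 Ld:2 B:0 rd:1 wr:1>
#5 MEM src=r0,r4 held:RD_PORT  <A:1 Mu:0 Ld:2 B:0 rd:1 wr:1>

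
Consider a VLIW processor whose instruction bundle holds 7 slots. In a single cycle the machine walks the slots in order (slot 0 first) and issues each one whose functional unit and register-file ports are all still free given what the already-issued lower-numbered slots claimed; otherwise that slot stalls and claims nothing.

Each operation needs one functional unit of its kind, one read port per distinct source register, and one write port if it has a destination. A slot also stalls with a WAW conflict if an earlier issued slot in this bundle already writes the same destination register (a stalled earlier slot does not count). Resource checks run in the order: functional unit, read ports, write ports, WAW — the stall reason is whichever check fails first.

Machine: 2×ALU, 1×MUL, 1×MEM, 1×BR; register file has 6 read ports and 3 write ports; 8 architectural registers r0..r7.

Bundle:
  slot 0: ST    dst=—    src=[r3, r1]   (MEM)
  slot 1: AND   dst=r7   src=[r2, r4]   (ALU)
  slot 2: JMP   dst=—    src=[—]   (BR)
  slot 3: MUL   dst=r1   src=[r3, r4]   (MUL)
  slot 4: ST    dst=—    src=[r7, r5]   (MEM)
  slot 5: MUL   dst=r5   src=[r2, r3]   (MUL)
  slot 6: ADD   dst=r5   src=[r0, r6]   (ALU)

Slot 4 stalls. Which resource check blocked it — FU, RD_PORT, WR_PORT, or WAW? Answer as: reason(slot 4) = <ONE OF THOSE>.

reason(slot 4) = FU

  0. MEM ⇒ go  {2A/1Mu/0Ld/1B | 4r 3w}
  1. ALU→r7 ⇒ go  {1A/1Mu/0Ld/1B | 2r 2w}
  2. BR ⇒ go  {1A/1Mu/0Ld/0B | 2r 2w}
  3. MUL→r1 ⇒ go  {1A/0Mu/0Ld/0B | 0r 1w}
  4. MEM ⇒ no(FU)  {1A/0Mu/0Ld/0B | 0r 1w}
  5. MUL→r5 ⇒ no(FU)  {1A/0Mu/0Ld/0B | 0r 1w}
  6. ALU→r5 ⇒ no(RD_PORT)  {1A/0Mu/0Ld/0B | 0r 1w}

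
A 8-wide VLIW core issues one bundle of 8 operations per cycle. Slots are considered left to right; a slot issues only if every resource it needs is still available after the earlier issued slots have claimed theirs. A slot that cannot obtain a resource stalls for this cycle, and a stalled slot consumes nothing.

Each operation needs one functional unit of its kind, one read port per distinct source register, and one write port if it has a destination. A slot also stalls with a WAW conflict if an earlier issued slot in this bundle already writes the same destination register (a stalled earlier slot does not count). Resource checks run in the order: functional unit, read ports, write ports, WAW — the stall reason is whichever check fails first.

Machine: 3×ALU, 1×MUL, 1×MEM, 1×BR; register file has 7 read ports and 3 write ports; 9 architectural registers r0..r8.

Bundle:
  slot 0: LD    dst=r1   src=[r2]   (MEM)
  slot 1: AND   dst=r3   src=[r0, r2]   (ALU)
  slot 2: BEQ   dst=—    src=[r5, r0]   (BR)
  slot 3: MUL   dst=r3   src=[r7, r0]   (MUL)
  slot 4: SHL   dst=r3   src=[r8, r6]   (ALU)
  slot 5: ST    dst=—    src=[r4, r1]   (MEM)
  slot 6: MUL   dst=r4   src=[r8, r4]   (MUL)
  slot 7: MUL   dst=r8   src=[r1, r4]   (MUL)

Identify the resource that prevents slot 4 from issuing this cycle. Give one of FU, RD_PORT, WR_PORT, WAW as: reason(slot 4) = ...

(0) want 1×MEM +1rd +1wr — yes → AL3|MU1|ME0|BR1|rd6|wr2
(1) want 1×ALU +2rd +1wr — yes → AL2|MU1|ME0|BR1|rd4|wr1
(2) want 1×BR +2rd +0wr — yes → AL2|MU1|ME0|BR0|rd2|wr1
(3) want 1×MUL +2rd +1wr — WAW → AL2|MU1|ME0|BR0|rd2|wr1
(4) want 1×ALU +2rd +1wr — WAW → AL2|MU1|ME0|BR0|rd2|wr1
(5) want 1×MEM +2rd +0wr — FU → AL2|MU1|ME0|BR0|rd2|wr1
(6) want 1×MUL +2rd +1wr — yes → AL2|MU0|ME0|BR0|rd0|wr0
(7) want 1×MUL +2rd +1wr — FU → AL2|MU0|ME0|BR0|rd0|wr0

reason(slot 4) = WAW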